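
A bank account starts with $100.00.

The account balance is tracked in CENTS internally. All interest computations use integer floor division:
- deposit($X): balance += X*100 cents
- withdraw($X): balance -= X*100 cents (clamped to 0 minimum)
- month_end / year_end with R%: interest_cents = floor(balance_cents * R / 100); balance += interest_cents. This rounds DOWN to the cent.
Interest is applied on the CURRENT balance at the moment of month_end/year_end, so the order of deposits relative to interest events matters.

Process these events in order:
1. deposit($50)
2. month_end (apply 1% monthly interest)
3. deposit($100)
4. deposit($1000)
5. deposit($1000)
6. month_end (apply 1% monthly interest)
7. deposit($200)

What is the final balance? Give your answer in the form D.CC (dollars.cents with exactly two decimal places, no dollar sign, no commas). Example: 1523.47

After 1 (deposit($50)): balance=$150.00 total_interest=$0.00
After 2 (month_end (apply 1% monthly interest)): balance=$151.50 total_interest=$1.50
After 3 (deposit($100)): balance=$251.50 total_interest=$1.50
After 4 (deposit($1000)): balance=$1251.50 total_interest=$1.50
After 5 (deposit($1000)): balance=$2251.50 total_interest=$1.50
After 6 (month_end (apply 1% monthly interest)): balance=$2274.01 total_interest=$24.01
After 7 (deposit($200)): balance=$2474.01 total_interest=$24.01

Answer: 2474.01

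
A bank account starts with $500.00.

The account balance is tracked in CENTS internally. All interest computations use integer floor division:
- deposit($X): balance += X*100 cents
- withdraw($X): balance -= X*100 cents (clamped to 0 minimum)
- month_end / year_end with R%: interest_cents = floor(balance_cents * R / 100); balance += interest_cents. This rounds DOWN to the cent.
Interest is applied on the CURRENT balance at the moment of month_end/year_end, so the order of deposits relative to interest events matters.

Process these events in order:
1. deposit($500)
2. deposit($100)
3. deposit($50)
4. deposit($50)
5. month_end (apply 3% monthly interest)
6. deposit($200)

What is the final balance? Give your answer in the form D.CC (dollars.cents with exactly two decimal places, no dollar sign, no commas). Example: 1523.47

After 1 (deposit($500)): balance=$1000.00 total_interest=$0.00
After 2 (deposit($100)): balance=$1100.00 total_interest=$0.00
After 3 (deposit($50)): balance=$1150.00 total_interest=$0.00
After 4 (deposit($50)): balance=$1200.00 total_interest=$0.00
After 5 (month_end (apply 3% monthly interest)): balance=$1236.00 total_interest=$36.00
After 6 (deposit($200)): balance=$1436.00 total_interest=$36.00

Answer: 1436.00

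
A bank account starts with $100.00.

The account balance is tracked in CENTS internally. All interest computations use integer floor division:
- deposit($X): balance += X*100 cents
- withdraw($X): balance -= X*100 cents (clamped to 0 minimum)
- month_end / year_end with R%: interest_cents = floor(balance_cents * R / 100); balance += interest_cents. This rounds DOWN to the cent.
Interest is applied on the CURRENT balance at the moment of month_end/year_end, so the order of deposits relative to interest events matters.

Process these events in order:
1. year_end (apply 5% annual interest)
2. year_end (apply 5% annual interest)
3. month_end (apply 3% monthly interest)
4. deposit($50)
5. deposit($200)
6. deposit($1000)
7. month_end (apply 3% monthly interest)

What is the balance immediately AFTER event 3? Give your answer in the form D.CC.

After 1 (year_end (apply 5% annual interest)): balance=$105.00 total_interest=$5.00
After 2 (year_end (apply 5% annual interest)): balance=$110.25 total_interest=$10.25
After 3 (month_end (apply 3% monthly interest)): balance=$113.55 total_interest=$13.55

Answer: 113.55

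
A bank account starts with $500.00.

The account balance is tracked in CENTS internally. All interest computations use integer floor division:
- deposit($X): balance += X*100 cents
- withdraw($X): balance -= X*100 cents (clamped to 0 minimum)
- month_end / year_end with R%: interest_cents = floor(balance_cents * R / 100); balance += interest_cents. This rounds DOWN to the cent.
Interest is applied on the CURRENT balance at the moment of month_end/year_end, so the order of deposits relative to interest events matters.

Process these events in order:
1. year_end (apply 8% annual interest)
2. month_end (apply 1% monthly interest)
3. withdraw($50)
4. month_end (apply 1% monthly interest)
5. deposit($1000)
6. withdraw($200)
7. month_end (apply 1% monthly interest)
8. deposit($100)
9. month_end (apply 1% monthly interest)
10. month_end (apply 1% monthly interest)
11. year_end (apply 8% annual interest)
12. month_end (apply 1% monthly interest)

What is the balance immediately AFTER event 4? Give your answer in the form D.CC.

After 1 (year_end (apply 8% annual interest)): balance=$540.00 total_interest=$40.00
After 2 (month_end (apply 1% monthly interest)): balance=$545.40 total_interest=$45.40
After 3 (withdraw($50)): balance=$495.40 total_interest=$45.40
After 4 (month_end (apply 1% monthly interest)): balance=$500.35 total_interest=$50.35

Answer: 500.35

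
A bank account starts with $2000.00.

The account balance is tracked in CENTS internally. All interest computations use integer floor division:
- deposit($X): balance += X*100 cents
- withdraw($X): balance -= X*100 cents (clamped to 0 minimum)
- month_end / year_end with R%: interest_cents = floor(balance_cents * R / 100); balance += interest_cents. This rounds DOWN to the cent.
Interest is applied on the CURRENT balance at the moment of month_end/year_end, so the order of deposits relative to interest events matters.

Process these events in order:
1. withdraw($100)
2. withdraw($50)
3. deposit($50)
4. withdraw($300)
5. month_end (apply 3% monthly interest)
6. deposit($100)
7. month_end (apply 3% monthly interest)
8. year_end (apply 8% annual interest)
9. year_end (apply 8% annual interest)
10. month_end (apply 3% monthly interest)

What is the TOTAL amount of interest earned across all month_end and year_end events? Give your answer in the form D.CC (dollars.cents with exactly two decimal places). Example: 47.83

Answer: 463.02

Derivation:
After 1 (withdraw($100)): balance=$1900.00 total_interest=$0.00
After 2 (withdraw($50)): balance=$1850.00 total_interest=$0.00
After 3 (deposit($50)): balance=$1900.00 total_interest=$0.00
After 4 (withdraw($300)): balance=$1600.00 total_interest=$0.00
After 5 (month_end (apply 3% monthly interest)): balance=$1648.00 total_interest=$48.00
After 6 (deposit($100)): balance=$1748.00 total_interest=$48.00
After 7 (month_end (apply 3% monthly interest)): balance=$1800.44 total_interest=$100.44
After 8 (year_end (apply 8% annual interest)): balance=$1944.47 total_interest=$244.47
After 9 (year_end (apply 8% annual interest)): balance=$2100.02 total_interest=$400.02
After 10 (month_end (apply 3% monthly interest)): balance=$2163.02 total_interest=$463.02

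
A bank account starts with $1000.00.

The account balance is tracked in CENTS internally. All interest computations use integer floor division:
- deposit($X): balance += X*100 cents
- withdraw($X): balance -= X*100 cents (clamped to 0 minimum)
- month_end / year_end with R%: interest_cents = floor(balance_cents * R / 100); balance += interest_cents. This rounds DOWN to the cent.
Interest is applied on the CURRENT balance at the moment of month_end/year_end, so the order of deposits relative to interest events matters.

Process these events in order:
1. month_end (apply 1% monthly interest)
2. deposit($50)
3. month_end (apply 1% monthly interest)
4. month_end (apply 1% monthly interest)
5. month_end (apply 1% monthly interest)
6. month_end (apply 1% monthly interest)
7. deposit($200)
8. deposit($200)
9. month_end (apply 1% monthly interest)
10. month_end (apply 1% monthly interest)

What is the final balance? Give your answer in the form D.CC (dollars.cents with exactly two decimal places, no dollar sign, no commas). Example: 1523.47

After 1 (month_end (apply 1% monthly interest)): balance=$1010.00 total_interest=$10.00
After 2 (deposit($50)): balance=$1060.00 total_interest=$10.00
After 3 (month_end (apply 1% monthly interest)): balance=$1070.60 total_interest=$20.60
After 4 (month_end (apply 1% monthly interest)): balance=$1081.30 total_interest=$31.30
After 5 (month_end (apply 1% monthly interest)): balance=$1092.11 total_interest=$42.11
After 6 (month_end (apply 1% monthly interest)): balance=$1103.03 total_interest=$53.03
After 7 (deposit($200)): balance=$1303.03 total_interest=$53.03
After 8 (deposit($200)): balance=$1503.03 total_interest=$53.03
After 9 (month_end (apply 1% monthly interest)): balance=$1518.06 total_interest=$68.06
After 10 (month_end (apply 1% monthly interest)): balance=$1533.24 total_interest=$83.24

Answer: 1533.24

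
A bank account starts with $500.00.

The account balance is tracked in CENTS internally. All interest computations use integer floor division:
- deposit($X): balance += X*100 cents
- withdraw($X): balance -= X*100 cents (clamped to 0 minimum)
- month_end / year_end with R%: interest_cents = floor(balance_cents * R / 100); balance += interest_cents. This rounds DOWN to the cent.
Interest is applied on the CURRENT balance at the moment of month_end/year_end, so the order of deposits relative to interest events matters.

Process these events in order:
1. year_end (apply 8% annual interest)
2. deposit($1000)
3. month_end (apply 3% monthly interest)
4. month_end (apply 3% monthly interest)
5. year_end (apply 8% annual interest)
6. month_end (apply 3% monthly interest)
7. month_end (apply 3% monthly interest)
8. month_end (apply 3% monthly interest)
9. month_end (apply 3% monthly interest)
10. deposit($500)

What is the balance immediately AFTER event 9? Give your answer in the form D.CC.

After 1 (year_end (apply 8% annual interest)): balance=$540.00 total_interest=$40.00
After 2 (deposit($1000)): balance=$1540.00 total_interest=$40.00
After 3 (month_end (apply 3% monthly interest)): balance=$1586.20 total_interest=$86.20
After 4 (month_end (apply 3% monthly interest)): balance=$1633.78 total_interest=$133.78
After 5 (year_end (apply 8% annual interest)): balance=$1764.48 total_interest=$264.48
After 6 (month_end (apply 3% monthly interest)): balance=$1817.41 total_interest=$317.41
After 7 (month_end (apply 3% monthly interest)): balance=$1871.93 total_interest=$371.93
After 8 (month_end (apply 3% monthly interest)): balance=$1928.08 total_interest=$428.08
After 9 (month_end (apply 3% monthly interest)): balance=$1985.92 total_interest=$485.92

Answer: 1985.92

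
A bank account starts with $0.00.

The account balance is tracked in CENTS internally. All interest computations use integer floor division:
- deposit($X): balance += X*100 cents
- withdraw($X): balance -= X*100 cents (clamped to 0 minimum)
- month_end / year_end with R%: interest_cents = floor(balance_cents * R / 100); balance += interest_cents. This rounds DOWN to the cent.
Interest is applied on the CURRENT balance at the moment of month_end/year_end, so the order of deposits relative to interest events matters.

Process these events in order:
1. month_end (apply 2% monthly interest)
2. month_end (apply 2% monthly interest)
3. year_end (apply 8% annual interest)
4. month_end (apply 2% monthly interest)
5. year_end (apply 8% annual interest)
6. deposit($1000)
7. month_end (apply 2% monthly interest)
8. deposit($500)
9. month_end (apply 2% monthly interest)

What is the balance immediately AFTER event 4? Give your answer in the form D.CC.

After 1 (month_end (apply 2% monthly interest)): balance=$0.00 total_interest=$0.00
After 2 (month_end (apply 2% monthly interest)): balance=$0.00 total_interest=$0.00
After 3 (year_end (apply 8% annual interest)): balance=$0.00 total_interest=$0.00
After 4 (month_end (apply 2% monthly interest)): balance=$0.00 total_interest=$0.00

Answer: 0.00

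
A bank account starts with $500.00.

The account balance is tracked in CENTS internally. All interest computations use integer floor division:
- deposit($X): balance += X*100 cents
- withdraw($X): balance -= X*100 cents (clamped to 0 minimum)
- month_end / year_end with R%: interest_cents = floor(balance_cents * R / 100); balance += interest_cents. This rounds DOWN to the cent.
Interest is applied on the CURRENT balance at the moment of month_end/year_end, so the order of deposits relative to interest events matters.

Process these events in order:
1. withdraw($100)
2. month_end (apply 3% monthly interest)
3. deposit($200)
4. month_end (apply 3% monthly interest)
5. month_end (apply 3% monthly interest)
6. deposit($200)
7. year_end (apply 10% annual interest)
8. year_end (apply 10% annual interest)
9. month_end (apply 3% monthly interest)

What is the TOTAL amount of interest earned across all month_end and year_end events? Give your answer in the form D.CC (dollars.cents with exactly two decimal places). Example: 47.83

After 1 (withdraw($100)): balance=$400.00 total_interest=$0.00
After 2 (month_end (apply 3% monthly interest)): balance=$412.00 total_interest=$12.00
After 3 (deposit($200)): balance=$612.00 total_interest=$12.00
After 4 (month_end (apply 3% monthly interest)): balance=$630.36 total_interest=$30.36
After 5 (month_end (apply 3% monthly interest)): balance=$649.27 total_interest=$49.27
After 6 (deposit($200)): balance=$849.27 total_interest=$49.27
After 7 (year_end (apply 10% annual interest)): balance=$934.19 total_interest=$134.19
After 8 (year_end (apply 10% annual interest)): balance=$1027.60 total_interest=$227.60
After 9 (month_end (apply 3% monthly interest)): balance=$1058.42 total_interest=$258.42

Answer: 258.42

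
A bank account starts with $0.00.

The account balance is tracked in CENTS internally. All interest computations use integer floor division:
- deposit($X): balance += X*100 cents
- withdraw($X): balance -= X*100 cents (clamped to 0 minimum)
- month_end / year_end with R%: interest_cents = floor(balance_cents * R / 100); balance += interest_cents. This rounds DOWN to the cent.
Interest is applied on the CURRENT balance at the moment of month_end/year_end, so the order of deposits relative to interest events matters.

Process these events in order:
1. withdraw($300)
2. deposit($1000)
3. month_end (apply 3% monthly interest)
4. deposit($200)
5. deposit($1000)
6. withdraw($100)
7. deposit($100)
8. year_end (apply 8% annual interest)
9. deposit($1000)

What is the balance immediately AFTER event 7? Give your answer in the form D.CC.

After 1 (withdraw($300)): balance=$0.00 total_interest=$0.00
After 2 (deposit($1000)): balance=$1000.00 total_interest=$0.00
After 3 (month_end (apply 3% monthly interest)): balance=$1030.00 total_interest=$30.00
After 4 (deposit($200)): balance=$1230.00 total_interest=$30.00
After 5 (deposit($1000)): balance=$2230.00 total_interest=$30.00
After 6 (withdraw($100)): balance=$2130.00 total_interest=$30.00
After 7 (deposit($100)): balance=$2230.00 total_interest=$30.00

Answer: 2230.00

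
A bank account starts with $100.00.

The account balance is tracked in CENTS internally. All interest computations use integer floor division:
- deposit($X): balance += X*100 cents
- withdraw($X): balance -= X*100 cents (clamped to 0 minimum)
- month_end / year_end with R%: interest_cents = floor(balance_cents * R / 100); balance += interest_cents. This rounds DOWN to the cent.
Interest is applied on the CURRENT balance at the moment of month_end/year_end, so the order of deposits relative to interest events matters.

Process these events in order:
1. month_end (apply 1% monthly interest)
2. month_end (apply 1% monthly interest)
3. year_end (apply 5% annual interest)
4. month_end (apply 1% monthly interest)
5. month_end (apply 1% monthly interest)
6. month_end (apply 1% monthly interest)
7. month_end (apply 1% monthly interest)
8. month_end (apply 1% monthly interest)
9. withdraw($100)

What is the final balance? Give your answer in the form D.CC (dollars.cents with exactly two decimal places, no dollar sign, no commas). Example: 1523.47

After 1 (month_end (apply 1% monthly interest)): balance=$101.00 total_interest=$1.00
After 2 (month_end (apply 1% monthly interest)): balance=$102.01 total_interest=$2.01
After 3 (year_end (apply 5% annual interest)): balance=$107.11 total_interest=$7.11
After 4 (month_end (apply 1% monthly interest)): balance=$108.18 total_interest=$8.18
After 5 (month_end (apply 1% monthly interest)): balance=$109.26 total_interest=$9.26
After 6 (month_end (apply 1% monthly interest)): balance=$110.35 total_interest=$10.35
After 7 (month_end (apply 1% monthly interest)): balance=$111.45 total_interest=$11.45
After 8 (month_end (apply 1% monthly interest)): balance=$112.56 total_interest=$12.56
After 9 (withdraw($100)): balance=$12.56 total_interest=$12.56

Answer: 12.56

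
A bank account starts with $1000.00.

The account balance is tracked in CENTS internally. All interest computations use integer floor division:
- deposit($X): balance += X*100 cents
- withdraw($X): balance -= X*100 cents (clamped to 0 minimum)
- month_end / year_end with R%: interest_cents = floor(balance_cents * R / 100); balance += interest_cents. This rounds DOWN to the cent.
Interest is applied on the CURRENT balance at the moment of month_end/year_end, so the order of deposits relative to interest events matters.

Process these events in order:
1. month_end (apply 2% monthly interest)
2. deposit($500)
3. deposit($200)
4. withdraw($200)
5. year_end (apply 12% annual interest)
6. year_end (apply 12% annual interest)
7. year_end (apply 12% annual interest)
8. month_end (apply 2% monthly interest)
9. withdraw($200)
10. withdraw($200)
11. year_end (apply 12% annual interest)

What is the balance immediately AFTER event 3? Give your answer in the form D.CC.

After 1 (month_end (apply 2% monthly interest)): balance=$1020.00 total_interest=$20.00
After 2 (deposit($500)): balance=$1520.00 total_interest=$20.00
After 3 (deposit($200)): balance=$1720.00 total_interest=$20.00

Answer: 1720.00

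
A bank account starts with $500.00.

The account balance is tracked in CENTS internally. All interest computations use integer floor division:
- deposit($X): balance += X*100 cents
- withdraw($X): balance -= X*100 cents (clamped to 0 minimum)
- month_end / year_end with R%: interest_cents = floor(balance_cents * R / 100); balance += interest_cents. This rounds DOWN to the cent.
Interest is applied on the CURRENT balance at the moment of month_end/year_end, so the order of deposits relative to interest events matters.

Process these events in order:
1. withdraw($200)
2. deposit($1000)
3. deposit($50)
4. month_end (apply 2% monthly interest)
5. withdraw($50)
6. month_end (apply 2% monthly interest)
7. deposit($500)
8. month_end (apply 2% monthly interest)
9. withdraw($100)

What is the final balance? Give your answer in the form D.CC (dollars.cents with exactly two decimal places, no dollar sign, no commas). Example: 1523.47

After 1 (withdraw($200)): balance=$300.00 total_interest=$0.00
After 2 (deposit($1000)): balance=$1300.00 total_interest=$0.00
After 3 (deposit($50)): balance=$1350.00 total_interest=$0.00
After 4 (month_end (apply 2% monthly interest)): balance=$1377.00 total_interest=$27.00
After 5 (withdraw($50)): balance=$1327.00 total_interest=$27.00
After 6 (month_end (apply 2% monthly interest)): balance=$1353.54 total_interest=$53.54
After 7 (deposit($500)): balance=$1853.54 total_interest=$53.54
After 8 (month_end (apply 2% monthly interest)): balance=$1890.61 total_interest=$90.61
After 9 (withdraw($100)): balance=$1790.61 total_interest=$90.61

Answer: 1790.61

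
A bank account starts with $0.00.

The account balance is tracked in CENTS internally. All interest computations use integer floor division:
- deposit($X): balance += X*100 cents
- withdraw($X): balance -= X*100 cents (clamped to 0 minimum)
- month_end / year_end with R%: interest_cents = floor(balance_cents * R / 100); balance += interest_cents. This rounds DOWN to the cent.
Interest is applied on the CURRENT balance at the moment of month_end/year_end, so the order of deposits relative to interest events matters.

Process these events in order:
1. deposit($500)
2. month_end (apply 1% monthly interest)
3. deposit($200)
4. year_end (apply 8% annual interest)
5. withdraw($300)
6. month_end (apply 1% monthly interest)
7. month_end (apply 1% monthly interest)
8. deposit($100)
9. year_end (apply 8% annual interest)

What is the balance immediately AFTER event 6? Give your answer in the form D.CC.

After 1 (deposit($500)): balance=$500.00 total_interest=$0.00
After 2 (month_end (apply 1% monthly interest)): balance=$505.00 total_interest=$5.00
After 3 (deposit($200)): balance=$705.00 total_interest=$5.00
After 4 (year_end (apply 8% annual interest)): balance=$761.40 total_interest=$61.40
After 5 (withdraw($300)): balance=$461.40 total_interest=$61.40
After 6 (month_end (apply 1% monthly interest)): balance=$466.01 total_interest=$66.01

Answer: 466.01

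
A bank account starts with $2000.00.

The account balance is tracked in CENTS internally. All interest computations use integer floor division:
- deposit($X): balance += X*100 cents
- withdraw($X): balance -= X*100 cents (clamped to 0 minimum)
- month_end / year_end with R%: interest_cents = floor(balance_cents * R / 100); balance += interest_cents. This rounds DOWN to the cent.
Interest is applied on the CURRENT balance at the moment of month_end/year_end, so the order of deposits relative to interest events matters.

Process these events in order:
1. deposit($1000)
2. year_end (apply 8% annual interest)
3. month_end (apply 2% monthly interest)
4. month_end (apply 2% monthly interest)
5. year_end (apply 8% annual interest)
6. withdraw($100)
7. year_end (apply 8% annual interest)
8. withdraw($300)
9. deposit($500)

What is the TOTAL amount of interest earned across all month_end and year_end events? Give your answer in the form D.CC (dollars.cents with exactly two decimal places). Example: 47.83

Answer: 923.80

Derivation:
After 1 (deposit($1000)): balance=$3000.00 total_interest=$0.00
After 2 (year_end (apply 8% annual interest)): balance=$3240.00 total_interest=$240.00
After 3 (month_end (apply 2% monthly interest)): balance=$3304.80 total_interest=$304.80
After 4 (month_end (apply 2% monthly interest)): balance=$3370.89 total_interest=$370.89
After 5 (year_end (apply 8% annual interest)): balance=$3640.56 total_interest=$640.56
After 6 (withdraw($100)): balance=$3540.56 total_interest=$640.56
After 7 (year_end (apply 8% annual interest)): balance=$3823.80 total_interest=$923.80
After 8 (withdraw($300)): balance=$3523.80 total_interest=$923.80
After 9 (deposit($500)): balance=$4023.80 total_interest=$923.80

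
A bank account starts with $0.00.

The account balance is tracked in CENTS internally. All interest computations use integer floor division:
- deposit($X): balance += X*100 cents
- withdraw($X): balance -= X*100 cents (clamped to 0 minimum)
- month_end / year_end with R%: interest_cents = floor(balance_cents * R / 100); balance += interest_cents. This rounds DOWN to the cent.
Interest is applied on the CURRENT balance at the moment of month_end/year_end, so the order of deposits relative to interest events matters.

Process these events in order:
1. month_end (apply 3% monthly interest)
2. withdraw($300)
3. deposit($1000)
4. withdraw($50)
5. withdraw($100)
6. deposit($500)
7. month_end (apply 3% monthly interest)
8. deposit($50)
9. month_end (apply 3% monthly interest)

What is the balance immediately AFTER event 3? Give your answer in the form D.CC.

Answer: 1000.00

Derivation:
After 1 (month_end (apply 3% monthly interest)): balance=$0.00 total_interest=$0.00
After 2 (withdraw($300)): balance=$0.00 total_interest=$0.00
After 3 (deposit($1000)): balance=$1000.00 total_interest=$0.00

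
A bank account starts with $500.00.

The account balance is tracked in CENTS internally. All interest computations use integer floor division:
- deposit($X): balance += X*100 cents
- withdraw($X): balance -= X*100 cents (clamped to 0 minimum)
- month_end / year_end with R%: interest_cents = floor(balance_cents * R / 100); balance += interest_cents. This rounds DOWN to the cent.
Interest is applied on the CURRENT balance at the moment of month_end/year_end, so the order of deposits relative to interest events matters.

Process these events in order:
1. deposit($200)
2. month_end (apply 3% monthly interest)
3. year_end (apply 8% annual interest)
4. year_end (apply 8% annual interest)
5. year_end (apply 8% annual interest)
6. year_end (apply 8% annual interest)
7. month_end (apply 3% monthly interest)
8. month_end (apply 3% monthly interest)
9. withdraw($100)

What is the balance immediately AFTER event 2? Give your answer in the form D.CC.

After 1 (deposit($200)): balance=$700.00 total_interest=$0.00
After 2 (month_end (apply 3% monthly interest)): balance=$721.00 total_interest=$21.00

Answer: 721.00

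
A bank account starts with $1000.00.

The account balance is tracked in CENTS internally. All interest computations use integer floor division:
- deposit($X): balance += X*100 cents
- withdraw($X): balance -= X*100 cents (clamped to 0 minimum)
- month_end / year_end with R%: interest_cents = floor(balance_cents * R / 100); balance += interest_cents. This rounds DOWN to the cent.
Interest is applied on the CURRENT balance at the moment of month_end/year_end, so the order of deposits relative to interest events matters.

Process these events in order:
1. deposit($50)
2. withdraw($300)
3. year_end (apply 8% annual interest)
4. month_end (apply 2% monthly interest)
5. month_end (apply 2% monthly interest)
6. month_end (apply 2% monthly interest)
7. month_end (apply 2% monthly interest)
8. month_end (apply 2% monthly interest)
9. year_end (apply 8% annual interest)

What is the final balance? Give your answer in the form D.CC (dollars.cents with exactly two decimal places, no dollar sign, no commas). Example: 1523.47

Answer: 965.83

Derivation:
After 1 (deposit($50)): balance=$1050.00 total_interest=$0.00
After 2 (withdraw($300)): balance=$750.00 total_interest=$0.00
After 3 (year_end (apply 8% annual interest)): balance=$810.00 total_interest=$60.00
After 4 (month_end (apply 2% monthly interest)): balance=$826.20 total_interest=$76.20
After 5 (month_end (apply 2% monthly interest)): balance=$842.72 total_interest=$92.72
After 6 (month_end (apply 2% monthly interest)): balance=$859.57 total_interest=$109.57
After 7 (month_end (apply 2% monthly interest)): balance=$876.76 total_interest=$126.76
After 8 (month_end (apply 2% monthly interest)): balance=$894.29 total_interest=$144.29
After 9 (year_end (apply 8% annual interest)): balance=$965.83 total_interest=$215.83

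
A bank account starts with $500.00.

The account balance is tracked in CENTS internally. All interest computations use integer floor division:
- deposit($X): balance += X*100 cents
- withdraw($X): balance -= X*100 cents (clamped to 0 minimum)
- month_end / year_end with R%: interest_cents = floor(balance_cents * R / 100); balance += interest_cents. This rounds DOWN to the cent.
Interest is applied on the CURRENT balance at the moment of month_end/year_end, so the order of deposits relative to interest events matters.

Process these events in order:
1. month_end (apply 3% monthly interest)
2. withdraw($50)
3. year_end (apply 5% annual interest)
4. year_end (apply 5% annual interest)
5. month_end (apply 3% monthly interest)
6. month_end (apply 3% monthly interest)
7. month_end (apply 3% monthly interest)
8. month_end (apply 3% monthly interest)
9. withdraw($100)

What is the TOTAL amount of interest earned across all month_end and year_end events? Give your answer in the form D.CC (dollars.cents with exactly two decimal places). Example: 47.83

After 1 (month_end (apply 3% monthly interest)): balance=$515.00 total_interest=$15.00
After 2 (withdraw($50)): balance=$465.00 total_interest=$15.00
After 3 (year_end (apply 5% annual interest)): balance=$488.25 total_interest=$38.25
After 4 (year_end (apply 5% annual interest)): balance=$512.66 total_interest=$62.66
After 5 (month_end (apply 3% monthly interest)): balance=$528.03 total_interest=$78.03
After 6 (month_end (apply 3% monthly interest)): balance=$543.87 total_interest=$93.87
After 7 (month_end (apply 3% monthly interest)): balance=$560.18 total_interest=$110.18
After 8 (month_end (apply 3% monthly interest)): balance=$576.98 total_interest=$126.98
After 9 (withdraw($100)): balance=$476.98 total_interest=$126.98

Answer: 126.98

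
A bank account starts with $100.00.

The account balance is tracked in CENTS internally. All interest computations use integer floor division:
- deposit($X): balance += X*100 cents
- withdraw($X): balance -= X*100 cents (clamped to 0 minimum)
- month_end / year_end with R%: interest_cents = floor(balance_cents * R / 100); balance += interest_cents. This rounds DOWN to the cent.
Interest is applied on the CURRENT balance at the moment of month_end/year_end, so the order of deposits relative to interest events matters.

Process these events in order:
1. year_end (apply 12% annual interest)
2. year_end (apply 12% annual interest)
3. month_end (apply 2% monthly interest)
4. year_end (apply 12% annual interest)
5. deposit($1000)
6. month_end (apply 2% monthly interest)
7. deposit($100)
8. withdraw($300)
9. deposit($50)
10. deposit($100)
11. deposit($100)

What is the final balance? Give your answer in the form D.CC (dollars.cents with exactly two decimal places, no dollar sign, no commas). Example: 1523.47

Answer: 1216.15

Derivation:
After 1 (year_end (apply 12% annual interest)): balance=$112.00 total_interest=$12.00
After 2 (year_end (apply 12% annual interest)): balance=$125.44 total_interest=$25.44
After 3 (month_end (apply 2% monthly interest)): balance=$127.94 total_interest=$27.94
After 4 (year_end (apply 12% annual interest)): balance=$143.29 total_interest=$43.29
After 5 (deposit($1000)): balance=$1143.29 total_interest=$43.29
After 6 (month_end (apply 2% monthly interest)): balance=$1166.15 total_interest=$66.15
After 7 (deposit($100)): balance=$1266.15 total_interest=$66.15
After 8 (withdraw($300)): balance=$966.15 total_interest=$66.15
After 9 (deposit($50)): balance=$1016.15 total_interest=$66.15
After 10 (deposit($100)): balance=$1116.15 total_interest=$66.15
After 11 (deposit($100)): balance=$1216.15 total_interest=$66.15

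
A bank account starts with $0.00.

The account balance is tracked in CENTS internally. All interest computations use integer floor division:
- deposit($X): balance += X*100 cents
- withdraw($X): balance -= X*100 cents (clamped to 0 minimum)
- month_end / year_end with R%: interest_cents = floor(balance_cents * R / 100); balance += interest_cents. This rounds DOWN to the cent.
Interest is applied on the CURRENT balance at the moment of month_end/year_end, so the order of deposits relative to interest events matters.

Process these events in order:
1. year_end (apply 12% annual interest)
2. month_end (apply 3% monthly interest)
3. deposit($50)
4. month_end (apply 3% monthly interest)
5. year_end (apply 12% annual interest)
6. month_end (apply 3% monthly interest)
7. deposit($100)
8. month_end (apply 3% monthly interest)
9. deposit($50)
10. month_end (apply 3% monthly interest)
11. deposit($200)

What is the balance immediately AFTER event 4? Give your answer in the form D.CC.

Answer: 51.50

Derivation:
After 1 (year_end (apply 12% annual interest)): balance=$0.00 total_interest=$0.00
After 2 (month_end (apply 3% monthly interest)): balance=$0.00 total_interest=$0.00
After 3 (deposit($50)): balance=$50.00 total_interest=$0.00
After 4 (month_end (apply 3% monthly interest)): balance=$51.50 total_interest=$1.50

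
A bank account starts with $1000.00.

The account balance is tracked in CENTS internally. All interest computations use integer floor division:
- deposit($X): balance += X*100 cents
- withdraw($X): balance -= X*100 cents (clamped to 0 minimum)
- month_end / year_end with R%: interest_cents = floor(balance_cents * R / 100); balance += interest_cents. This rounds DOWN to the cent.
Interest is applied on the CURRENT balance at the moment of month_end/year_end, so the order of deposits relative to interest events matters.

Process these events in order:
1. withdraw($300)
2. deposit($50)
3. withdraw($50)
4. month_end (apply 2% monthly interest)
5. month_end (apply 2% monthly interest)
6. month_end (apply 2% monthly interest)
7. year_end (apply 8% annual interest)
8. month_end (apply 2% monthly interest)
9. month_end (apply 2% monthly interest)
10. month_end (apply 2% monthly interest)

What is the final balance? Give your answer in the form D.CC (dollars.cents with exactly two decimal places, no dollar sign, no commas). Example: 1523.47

After 1 (withdraw($300)): balance=$700.00 total_interest=$0.00
After 2 (deposit($50)): balance=$750.00 total_interest=$0.00
After 3 (withdraw($50)): balance=$700.00 total_interest=$0.00
After 4 (month_end (apply 2% monthly interest)): balance=$714.00 total_interest=$14.00
After 5 (month_end (apply 2% monthly interest)): balance=$728.28 total_interest=$28.28
After 6 (month_end (apply 2% monthly interest)): balance=$742.84 total_interest=$42.84
After 7 (year_end (apply 8% annual interest)): balance=$802.26 total_interest=$102.26
After 8 (month_end (apply 2% monthly interest)): balance=$818.30 total_interest=$118.30
After 9 (month_end (apply 2% monthly interest)): balance=$834.66 total_interest=$134.66
After 10 (month_end (apply 2% monthly interest)): balance=$851.35 total_interest=$151.35

Answer: 851.35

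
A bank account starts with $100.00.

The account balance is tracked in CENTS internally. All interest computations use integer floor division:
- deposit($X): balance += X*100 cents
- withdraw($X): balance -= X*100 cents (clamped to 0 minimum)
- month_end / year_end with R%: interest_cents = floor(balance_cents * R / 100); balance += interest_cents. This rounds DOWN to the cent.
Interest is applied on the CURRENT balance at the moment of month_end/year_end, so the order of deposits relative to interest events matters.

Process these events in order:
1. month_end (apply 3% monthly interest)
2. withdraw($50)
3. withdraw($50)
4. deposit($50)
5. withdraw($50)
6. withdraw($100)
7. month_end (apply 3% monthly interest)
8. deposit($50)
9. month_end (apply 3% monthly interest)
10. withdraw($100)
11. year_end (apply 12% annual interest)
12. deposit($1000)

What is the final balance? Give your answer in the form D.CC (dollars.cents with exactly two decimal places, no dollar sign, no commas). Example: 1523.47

After 1 (month_end (apply 3% monthly interest)): balance=$103.00 total_interest=$3.00
After 2 (withdraw($50)): balance=$53.00 total_interest=$3.00
After 3 (withdraw($50)): balance=$3.00 total_interest=$3.00
After 4 (deposit($50)): balance=$53.00 total_interest=$3.00
After 5 (withdraw($50)): balance=$3.00 total_interest=$3.00
After 6 (withdraw($100)): balance=$0.00 total_interest=$3.00
After 7 (month_end (apply 3% monthly interest)): balance=$0.00 total_interest=$3.00
After 8 (deposit($50)): balance=$50.00 total_interest=$3.00
After 9 (month_end (apply 3% monthly interest)): balance=$51.50 total_interest=$4.50
After 10 (withdraw($100)): balance=$0.00 total_interest=$4.50
After 11 (year_end (apply 12% annual interest)): balance=$0.00 total_interest=$4.50
After 12 (deposit($1000)): balance=$1000.00 total_interest=$4.50

Answer: 1000.00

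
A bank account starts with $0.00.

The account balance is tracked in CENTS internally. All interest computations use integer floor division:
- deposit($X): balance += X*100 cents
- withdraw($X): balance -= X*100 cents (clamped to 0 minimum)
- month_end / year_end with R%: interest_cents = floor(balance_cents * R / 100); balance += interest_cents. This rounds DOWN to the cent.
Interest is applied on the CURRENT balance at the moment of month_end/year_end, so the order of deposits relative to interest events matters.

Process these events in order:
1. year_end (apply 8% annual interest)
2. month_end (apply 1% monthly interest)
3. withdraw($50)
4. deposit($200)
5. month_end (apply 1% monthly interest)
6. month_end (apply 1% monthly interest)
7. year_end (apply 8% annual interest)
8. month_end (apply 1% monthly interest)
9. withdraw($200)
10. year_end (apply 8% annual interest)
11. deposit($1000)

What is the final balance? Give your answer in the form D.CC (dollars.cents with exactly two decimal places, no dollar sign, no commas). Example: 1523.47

Answer: 1024.34

Derivation:
After 1 (year_end (apply 8% annual interest)): balance=$0.00 total_interest=$0.00
After 2 (month_end (apply 1% monthly interest)): balance=$0.00 total_interest=$0.00
After 3 (withdraw($50)): balance=$0.00 total_interest=$0.00
After 4 (deposit($200)): balance=$200.00 total_interest=$0.00
After 5 (month_end (apply 1% monthly interest)): balance=$202.00 total_interest=$2.00
After 6 (month_end (apply 1% monthly interest)): balance=$204.02 total_interest=$4.02
After 7 (year_end (apply 8% annual interest)): balance=$220.34 total_interest=$20.34
After 8 (month_end (apply 1% monthly interest)): balance=$222.54 total_interest=$22.54
After 9 (withdraw($200)): balance=$22.54 total_interest=$22.54
After 10 (year_end (apply 8% annual interest)): balance=$24.34 total_interest=$24.34
After 11 (deposit($1000)): balance=$1024.34 total_interest=$24.34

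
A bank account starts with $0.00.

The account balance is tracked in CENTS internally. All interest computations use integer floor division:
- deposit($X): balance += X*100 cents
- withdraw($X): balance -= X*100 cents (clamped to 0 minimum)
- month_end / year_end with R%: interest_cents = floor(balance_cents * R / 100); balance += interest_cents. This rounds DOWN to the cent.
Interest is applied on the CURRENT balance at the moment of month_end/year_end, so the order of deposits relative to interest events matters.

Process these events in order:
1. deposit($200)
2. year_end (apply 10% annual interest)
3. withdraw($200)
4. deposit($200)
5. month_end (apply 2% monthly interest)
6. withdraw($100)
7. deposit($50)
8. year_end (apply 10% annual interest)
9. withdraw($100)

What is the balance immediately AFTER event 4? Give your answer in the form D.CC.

After 1 (deposit($200)): balance=$200.00 total_interest=$0.00
After 2 (year_end (apply 10% annual interest)): balance=$220.00 total_interest=$20.00
After 3 (withdraw($200)): balance=$20.00 total_interest=$20.00
After 4 (deposit($200)): balance=$220.00 total_interest=$20.00

Answer: 220.00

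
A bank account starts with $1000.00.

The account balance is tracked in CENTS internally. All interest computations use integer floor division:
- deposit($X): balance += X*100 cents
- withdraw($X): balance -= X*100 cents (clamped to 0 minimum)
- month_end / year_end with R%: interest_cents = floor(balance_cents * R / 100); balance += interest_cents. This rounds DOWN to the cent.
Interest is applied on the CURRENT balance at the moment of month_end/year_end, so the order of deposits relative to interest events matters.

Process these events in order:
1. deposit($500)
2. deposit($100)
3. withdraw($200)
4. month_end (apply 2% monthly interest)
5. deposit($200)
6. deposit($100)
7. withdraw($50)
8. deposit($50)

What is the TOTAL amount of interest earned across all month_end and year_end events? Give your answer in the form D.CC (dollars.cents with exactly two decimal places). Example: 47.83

After 1 (deposit($500)): balance=$1500.00 total_interest=$0.00
After 2 (deposit($100)): balance=$1600.00 total_interest=$0.00
After 3 (withdraw($200)): balance=$1400.00 total_interest=$0.00
After 4 (month_end (apply 2% monthly interest)): balance=$1428.00 total_interest=$28.00
After 5 (deposit($200)): balance=$1628.00 total_interest=$28.00
After 6 (deposit($100)): balance=$1728.00 total_interest=$28.00
After 7 (withdraw($50)): balance=$1678.00 total_interest=$28.00
After 8 (deposit($50)): balance=$1728.00 total_interest=$28.00

Answer: 28.00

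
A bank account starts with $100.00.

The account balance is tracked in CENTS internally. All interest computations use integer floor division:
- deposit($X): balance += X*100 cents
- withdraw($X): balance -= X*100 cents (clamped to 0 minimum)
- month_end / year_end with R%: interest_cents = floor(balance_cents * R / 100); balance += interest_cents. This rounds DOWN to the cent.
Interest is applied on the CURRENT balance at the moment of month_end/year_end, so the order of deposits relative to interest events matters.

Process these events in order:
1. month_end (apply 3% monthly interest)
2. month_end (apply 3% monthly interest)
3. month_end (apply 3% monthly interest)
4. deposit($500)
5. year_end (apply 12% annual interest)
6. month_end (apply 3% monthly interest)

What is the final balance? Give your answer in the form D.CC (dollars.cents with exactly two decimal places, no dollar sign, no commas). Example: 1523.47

Answer: 702.85

Derivation:
After 1 (month_end (apply 3% monthly interest)): balance=$103.00 total_interest=$3.00
After 2 (month_end (apply 3% monthly interest)): balance=$106.09 total_interest=$6.09
After 3 (month_end (apply 3% monthly interest)): balance=$109.27 total_interest=$9.27
After 4 (deposit($500)): balance=$609.27 total_interest=$9.27
After 5 (year_end (apply 12% annual interest)): balance=$682.38 total_interest=$82.38
After 6 (month_end (apply 3% monthly interest)): balance=$702.85 total_interest=$102.85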